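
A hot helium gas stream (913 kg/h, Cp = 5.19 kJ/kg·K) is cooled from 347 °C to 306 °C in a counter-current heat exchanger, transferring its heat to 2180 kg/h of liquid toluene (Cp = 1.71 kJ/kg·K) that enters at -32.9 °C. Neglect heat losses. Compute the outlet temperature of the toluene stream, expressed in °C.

Heat released by hot stream: Q = 913 × 5.19 × (347 − 306) = 194280 kJ/h
Energy balance on cold side (adiabatic exchanger): Q = ṁ_c·Cp_c·(T_c,out − T_c,in)
T_c,out = -32.9 + 194280/(2180 × 1.71) = 19.216 °C

T_c,out = 19.2 °C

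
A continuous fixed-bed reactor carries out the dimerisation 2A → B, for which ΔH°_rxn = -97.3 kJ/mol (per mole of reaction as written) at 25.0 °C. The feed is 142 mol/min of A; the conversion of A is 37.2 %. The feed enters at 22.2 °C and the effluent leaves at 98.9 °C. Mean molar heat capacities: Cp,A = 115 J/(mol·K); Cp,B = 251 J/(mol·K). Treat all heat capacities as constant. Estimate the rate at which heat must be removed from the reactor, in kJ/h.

Extent of reaction ξ = 0.372 × 142 / 2 = 26.412 mol/min
Reaction term: ξ·ΔH°_rxn = 26.412 × -97.3 = -2569.9 kJ/min
Sensible, feed 22.2→25 °C: 45.724 kJ/min
Outlet flows (mol/min): A 89.176, B 26.412
Sensible, products 25→98.9 °C: 1247.8 kJ/min
Q = ΔH = -1276.4 kJ/min = -21.273 kW
Heat removed = 76583 kJ/h

Q_out = 76600 kJ/h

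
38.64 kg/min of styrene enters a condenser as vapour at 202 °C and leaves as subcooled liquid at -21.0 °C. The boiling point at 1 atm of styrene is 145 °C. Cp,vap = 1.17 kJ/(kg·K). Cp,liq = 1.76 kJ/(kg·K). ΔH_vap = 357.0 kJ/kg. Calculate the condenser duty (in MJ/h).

Q_c = 1660 MJ/h

vapour 202→145 °C: -66.69 kJ/kg
condensation at 145 °C: -357 kJ/kg
liquid 145→-21.0 °C: -292.16 kJ/kg
Δh = -66.69 + -357 + -292.16 = -715.85 kJ/kg
Q = ṁ·Δh = 38.64 kg/min × -715.85 kJ/kg = -27660 kJ/min
|Q| = 461.01 kW = 1659.6 MJ/h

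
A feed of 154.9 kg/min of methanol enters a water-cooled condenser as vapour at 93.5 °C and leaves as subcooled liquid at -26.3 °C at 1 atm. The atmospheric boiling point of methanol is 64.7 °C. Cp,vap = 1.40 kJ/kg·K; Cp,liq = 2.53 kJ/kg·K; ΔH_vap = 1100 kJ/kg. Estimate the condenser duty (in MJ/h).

Q_c = 12700 MJ/h

vapour 93.5→64.7 °C: -40.32 kJ/kg
condensation at 64.7 °C: -1100 kJ/kg
liquid 64.7→-26.3 °C: -230.23 kJ/kg
Δh = -40.32 + -1100 + -230.23 = -1370.5 kJ/kg
Q = ṁ·Δh = 154.9 kg/min × -1370.5 kJ/kg = -212300 kJ/min
|Q| = 3538.3 kW = 12738 MJ/h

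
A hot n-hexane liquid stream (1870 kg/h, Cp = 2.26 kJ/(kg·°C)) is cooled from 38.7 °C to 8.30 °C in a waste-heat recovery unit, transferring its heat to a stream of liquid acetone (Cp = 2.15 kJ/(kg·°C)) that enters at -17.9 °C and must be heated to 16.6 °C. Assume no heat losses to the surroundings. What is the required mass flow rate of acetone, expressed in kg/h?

ṁ_c = 1730 kg/h

Heat released by hot stream: Q = 1870 × 2.26 × (38.7 − 8.30) = 128480 kJ/h
Energy balance on cold side (adiabatic exchanger): Q = ṁ_c·Cp_c·(T_c,out − T_c,in)
ṁ_c = 128480 / [2.15 × (16.6 − -17.9)] = 1732.1 kg/h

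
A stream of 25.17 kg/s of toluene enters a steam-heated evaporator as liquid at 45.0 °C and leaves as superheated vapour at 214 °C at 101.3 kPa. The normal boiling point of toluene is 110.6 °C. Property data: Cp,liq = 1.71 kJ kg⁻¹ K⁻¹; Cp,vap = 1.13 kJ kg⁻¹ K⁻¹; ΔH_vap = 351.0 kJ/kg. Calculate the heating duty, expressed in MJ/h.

Q = 52600 MJ/h

liquid 45.0→110.6 °C: 112.18 kJ/kg
vaporisation at 110.6 °C: 351 kJ/kg
vapour 110.6→214 °C: 116.84 kJ/kg
Δh = 112.18 + 351 + 116.84 = 580.02 kJ/kg
Q = ṁ·Δh = 25.17 kg/s × 580.02 kJ/kg = 14599 kJ/s
|Q| = 14599 kW = 52557 MJ/h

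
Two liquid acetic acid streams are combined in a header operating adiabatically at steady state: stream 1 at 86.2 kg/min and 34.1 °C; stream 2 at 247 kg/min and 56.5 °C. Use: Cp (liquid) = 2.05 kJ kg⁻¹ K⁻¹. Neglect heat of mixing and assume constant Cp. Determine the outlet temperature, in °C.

Energy balance with Q = 0: Σ ṁᵢCp,ᵢ(T_out − Tᵢ) = 0
Σ ṁᵢCp,ᵢTᵢ = 86.2×2.05×34.1 + 247×2.05×56.5 = 34635
Σ ṁᵢCp,ᵢ = 86.2×2.05 + 247×2.05 = 683.06
T_out = 34635 / 683.06 = 50.705 °C

T_out = 50.7 °C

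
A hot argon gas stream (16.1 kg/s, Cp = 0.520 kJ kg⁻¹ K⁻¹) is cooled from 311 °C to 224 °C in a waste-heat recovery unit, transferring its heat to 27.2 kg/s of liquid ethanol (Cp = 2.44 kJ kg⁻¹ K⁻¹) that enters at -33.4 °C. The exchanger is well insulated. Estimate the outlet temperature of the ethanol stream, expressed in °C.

T_c,out = -22.4 °C

Heat released by hot stream: Q = 16.1 × 0.520 × (311 − 224) = 728.36 kJ/s
Energy balance on cold side (adiabatic exchanger): Q = ṁ_c·Cp_c·(T_c,out − T_c,in)
T_c,out = -33.4 + 728.36/(27.2 × 2.44) = -22.425 °C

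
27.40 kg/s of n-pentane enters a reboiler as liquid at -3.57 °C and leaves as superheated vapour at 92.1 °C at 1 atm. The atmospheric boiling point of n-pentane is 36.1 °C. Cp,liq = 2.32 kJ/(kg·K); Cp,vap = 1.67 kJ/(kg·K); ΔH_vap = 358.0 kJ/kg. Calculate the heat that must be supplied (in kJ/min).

Q = 894000 kJ/min

liquid -3.57→36.1 °C: 92.034 kJ/kg
vaporisation at 36.1 °C: 358 kJ/kg
vapour 36.1→92.1 °C: 93.52 kJ/kg
Δh = 92.034 + 358 + 93.52 = 543.55 kJ/kg
Q = ṁ·Δh = 27.40 kg/s × 543.55 kJ/kg = 14893 kJ/s
|Q| = 14893 kW = 893600 kJ/min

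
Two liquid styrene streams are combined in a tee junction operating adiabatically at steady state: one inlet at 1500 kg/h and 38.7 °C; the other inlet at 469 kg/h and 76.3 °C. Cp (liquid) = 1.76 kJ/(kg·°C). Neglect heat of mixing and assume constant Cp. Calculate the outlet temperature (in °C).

T_out = 47.7 °C

Energy balance with Q = 0: Σ ṁᵢCp,ᵢ(T_out − Tᵢ) = 0
T_out = Σ ṁᵢCp,ᵢTᵢ / Σ ṁᵢCp,ᵢ
      = 165150 / 3465.4 = 47.656 °C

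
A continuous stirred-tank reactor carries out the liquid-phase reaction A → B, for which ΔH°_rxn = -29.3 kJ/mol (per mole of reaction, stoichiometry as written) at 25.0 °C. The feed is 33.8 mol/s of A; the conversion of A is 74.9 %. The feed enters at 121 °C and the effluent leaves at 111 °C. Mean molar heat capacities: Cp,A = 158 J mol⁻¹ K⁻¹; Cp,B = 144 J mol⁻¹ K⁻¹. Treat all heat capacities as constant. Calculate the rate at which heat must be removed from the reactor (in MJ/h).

Extent of reaction ξ = 0.749 × 33.8 = 25.316 mol/s
Reaction term: ξ·ΔH°_rxn = 25.316 × -29.3 = -741.76 kJ/s
Sensible, feed 121→25 °C: -512.68 kJ/s
Outlet flows (mol/s): A 8.4838, B 25.316
Sensible, products 25→111 °C: 428.79 kJ/s
Q = ΔH = -825.65 kJ/s = -825.65 kW
Heat removed = 2972.3 MJ/h

Q_out = 2970 MJ/h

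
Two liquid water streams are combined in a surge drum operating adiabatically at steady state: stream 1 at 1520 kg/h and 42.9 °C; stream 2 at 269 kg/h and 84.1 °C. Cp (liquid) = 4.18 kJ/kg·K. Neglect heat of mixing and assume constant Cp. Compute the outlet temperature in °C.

Energy balance with Q = 0: Σ ṁᵢCp,ᵢ(T_out − Tᵢ) = 0
Σ ṁᵢCp,ᵢTᵢ = 1520×4.18×42.9 + 269×4.18×84.1 = 367130
Σ ṁᵢCp,ᵢ = 1520×4.18 + 269×4.18 = 7478
T_out = 367130 / 7478 = 49.095 °C

T_out = 49.1 °C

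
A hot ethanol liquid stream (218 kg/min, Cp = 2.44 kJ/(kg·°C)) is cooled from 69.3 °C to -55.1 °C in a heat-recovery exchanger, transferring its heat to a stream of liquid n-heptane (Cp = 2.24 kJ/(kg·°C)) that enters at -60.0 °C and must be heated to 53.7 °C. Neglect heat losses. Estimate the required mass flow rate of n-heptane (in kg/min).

ṁ_c = 260 kg/min

Heat released by hot stream: Q = 218 × 2.44 × (69.3 − -55.1) = 66171 kJ/min
Energy balance on cold side (adiabatic exchanger): Q = ṁ_c·Cp_c·(T_c,out − T_c,in)
ṁ_c = 66171 / [2.24 × (53.7 − -60.0)] = 259.81 kg/min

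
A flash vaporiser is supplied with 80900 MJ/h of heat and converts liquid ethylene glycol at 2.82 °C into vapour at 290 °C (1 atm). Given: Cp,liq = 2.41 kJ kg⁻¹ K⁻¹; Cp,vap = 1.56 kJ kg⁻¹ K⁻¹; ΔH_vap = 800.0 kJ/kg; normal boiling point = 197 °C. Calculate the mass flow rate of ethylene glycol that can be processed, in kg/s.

ṁ = 15.9 kg/s

Δh = 2.41×(197−2.82) + 800.0 + 1.56×(290−197) = 1413.1 kJ/kg
Q = 80900 MJ/h = 22472 kJ/s = 22472 kJ/s
ṁ = Q/Δh = 22472 / 1413.1 = 15.903 kg/s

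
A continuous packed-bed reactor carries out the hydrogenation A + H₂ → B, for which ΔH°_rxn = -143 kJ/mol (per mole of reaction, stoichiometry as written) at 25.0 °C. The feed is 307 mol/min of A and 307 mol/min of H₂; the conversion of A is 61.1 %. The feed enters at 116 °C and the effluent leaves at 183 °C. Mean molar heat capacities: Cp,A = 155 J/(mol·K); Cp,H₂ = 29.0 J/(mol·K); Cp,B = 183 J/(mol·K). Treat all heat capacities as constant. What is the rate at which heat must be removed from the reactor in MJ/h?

Q_out = 1380 MJ/h

Extent of reaction ξ = 0.611 × 307 = 187.58 mol/min
Reaction term: ξ·ΔH°_rxn = 187.58 × -143 = -26824 kJ/min
Sensible, feed 116→25 °C: -5140.4 kJ/min
Outlet flows (mol/min): A 119.42, H₂ 119.42, B 187.58
Sensible, products 25→183 °C: 8895.5 kJ/min
Q = ΔH = -23068 kJ/min = -384.47 kW
Heat removed = 1384.1 MJ/h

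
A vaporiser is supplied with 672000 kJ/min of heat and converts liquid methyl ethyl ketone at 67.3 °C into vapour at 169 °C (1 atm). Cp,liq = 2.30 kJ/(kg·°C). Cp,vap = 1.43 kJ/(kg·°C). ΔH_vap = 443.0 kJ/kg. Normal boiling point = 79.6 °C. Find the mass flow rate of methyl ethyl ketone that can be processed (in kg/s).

Δh = 2.30×(79.6−67.3) + 443.0 + 1.43×(169−79.6) = 599.13 kJ/kg
Q = 672000 kJ/min = 11200 kJ/s = 11200 kJ/s
ṁ = Q/Δh = 11200 / 599.13 = 18.694 kg/s

ṁ = 18.7 kg/s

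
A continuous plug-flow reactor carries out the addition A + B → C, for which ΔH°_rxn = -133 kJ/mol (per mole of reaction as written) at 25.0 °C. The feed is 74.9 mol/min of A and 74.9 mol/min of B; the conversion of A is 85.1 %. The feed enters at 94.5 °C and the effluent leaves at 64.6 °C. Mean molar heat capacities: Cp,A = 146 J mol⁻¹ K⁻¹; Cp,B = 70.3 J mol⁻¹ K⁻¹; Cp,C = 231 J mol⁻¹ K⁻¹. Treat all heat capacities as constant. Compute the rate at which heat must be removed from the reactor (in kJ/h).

Q_out = 535000 kJ/h

Extent of reaction ξ = 0.851 × 74.9 = 63.74 mol/min
Reaction term: ξ·ΔH°_rxn = 63.74 × -133 = -8477.4 kJ/min
Sensible, feed 94.5→25 °C: -1126 kJ/min
Outlet flows (mol/min): A 11.16, B 11.16, C 63.74
Sensible, products 25→64.6 °C: 678.66 kJ/min
Q = ΔH = -8924.7 kJ/min = -148.75 kW
Heat removed = 535480 kJ/h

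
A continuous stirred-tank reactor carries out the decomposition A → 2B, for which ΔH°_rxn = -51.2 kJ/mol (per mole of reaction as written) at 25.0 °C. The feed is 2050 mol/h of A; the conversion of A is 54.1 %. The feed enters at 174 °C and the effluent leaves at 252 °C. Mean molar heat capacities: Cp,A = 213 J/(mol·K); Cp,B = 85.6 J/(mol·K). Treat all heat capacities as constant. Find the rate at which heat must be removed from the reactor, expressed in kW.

Extent of reaction ξ = 0.541 × 2050 = 1109.1 mol/h
Reaction term: ξ·ΔH°_rxn = 1109.1 × -51.2 = -56783 kJ/h
Sensible, feed 174→25 °C: -65061 kJ/h
Outlet flows (mol/h): A 940.95, B 2218.1
Sensible, products 25→252 °C: 88596 kJ/h
Q = ΔH = -33248 kJ/h = -9.2356 kW
Heat removed = 9.2356 kW

Q_out = 9.24 kW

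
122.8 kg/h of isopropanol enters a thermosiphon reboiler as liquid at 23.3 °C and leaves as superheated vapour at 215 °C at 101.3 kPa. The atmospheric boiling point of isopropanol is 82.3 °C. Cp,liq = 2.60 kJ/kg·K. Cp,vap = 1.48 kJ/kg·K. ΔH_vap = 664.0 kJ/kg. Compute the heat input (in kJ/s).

Q = 34.6 kJ/s

liquid 23.3→82.3 °C: 153.4 kJ/kg
vaporisation at 82.3 °C: 664 kJ/kg
vapour 82.3→215 °C: 196.4 kJ/kg
Δh = 153.4 + 664 + 196.4 = 1013.8 kJ/kg
Q = ṁ·Δh = 122.8 kg/h × 1013.8 kJ/kg = 124490 kJ/h
|Q| = 34.582 kW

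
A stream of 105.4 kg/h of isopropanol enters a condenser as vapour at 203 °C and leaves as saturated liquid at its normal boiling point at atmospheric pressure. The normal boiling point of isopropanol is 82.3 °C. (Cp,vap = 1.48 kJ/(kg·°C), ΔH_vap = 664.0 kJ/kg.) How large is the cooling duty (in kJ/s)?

vapour 203→82.3 °C: -178.64 kJ/kg
condensation at 82.3 °C: -664 kJ/kg
Δh = -178.64 + -664 = -842.64 kJ/kg
Q = ṁ·Δh = 105.4 kg/h × -842.64 kJ/kg = -88814 kJ/h
|Q| = 24.671 kW

Q_c = 24.7 kJ/s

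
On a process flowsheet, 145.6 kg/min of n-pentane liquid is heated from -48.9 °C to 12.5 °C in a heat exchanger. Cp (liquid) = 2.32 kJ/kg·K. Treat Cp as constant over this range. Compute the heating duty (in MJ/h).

Q = ṁ·Cp·ΔT = 145.6 × 2.32 × (12.5 − -48.9) = 20740 kJ/min
Converting: 20740 / 60 s = 345.67 kW
Heating duty = 1244.4 MJ/h

Q = 1240 MJ/h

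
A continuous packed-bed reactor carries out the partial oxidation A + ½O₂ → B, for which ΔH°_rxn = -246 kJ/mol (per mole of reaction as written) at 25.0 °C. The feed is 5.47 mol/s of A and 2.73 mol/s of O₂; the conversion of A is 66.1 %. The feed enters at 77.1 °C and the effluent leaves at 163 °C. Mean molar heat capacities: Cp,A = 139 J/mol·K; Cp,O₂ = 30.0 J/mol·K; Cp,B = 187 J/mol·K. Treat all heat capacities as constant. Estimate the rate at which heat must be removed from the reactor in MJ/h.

Q_out = 2880 MJ/h

Extent of reaction ξ = 0.661 × 5.47 = 3.6157 mol/s
Reaction term: ξ·ΔH°_rxn = 3.6157 × -246 = -889.45 kJ/s
Sensible, feed 77.1→25 °C: -43.88 kJ/s
Outlet flows (mol/s): A 1.8543, O₂ 0.92216, B 3.6157
Sensible, products 25→163 °C: 132.69 kJ/s
Q = ΔH = -800.64 kJ/s = -800.64 kW
Heat removed = 2882.3 MJ/h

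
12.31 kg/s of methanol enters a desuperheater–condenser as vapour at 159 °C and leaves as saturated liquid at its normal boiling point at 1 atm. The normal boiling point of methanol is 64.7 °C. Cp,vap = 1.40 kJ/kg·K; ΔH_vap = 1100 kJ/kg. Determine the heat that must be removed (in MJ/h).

vapour 159→64.7 °C: -132.02 kJ/kg
condensation at 64.7 °C: -1100 kJ/kg
Δh = -132.02 + -1100 = -1232 kJ/kg
Q = ṁ·Δh = 12.31 kg/s × -1232 kJ/kg = -15166 kJ/s
|Q| = 15166 kW = 54598 MJ/h

Q_c = 54600 MJ/h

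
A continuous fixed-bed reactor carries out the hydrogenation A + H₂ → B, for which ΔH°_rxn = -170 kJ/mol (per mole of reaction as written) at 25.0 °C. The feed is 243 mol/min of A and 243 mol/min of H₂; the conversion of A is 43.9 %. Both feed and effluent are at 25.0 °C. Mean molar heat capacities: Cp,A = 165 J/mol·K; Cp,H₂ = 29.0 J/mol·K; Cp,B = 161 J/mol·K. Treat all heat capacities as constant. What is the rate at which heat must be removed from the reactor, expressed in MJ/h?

Q_out = 1090 MJ/h

Extent of reaction ξ = 0.439 × 243 = 106.68 mol/min
Reaction term: ξ·ΔH°_rxn = 106.68 × -170 = -18135 kJ/min
Q = ΔH = -18135 kJ/min = -302.25 kW
Heat removed = 1088.1 MJ/h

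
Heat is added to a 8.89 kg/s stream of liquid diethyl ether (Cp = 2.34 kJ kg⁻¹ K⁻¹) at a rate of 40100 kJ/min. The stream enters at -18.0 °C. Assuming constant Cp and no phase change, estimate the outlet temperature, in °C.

Q = 40100 kJ/min = 668.33 kJ/s
ΔT = Q/(ṁ·Cp) = 668.33/(8.89×2.34) = 32.127 K
T_out = -18.0 + 32.127 = 14.127 °C

T_out = 14.1 °C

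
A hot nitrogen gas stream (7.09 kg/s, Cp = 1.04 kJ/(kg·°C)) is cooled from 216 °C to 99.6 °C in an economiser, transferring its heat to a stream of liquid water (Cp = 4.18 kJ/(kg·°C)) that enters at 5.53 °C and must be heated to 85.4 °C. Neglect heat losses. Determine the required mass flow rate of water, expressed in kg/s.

ṁ_c = 2.57 kg/s

Heat released by hot stream: Q = 7.09 × 1.04 × (216 − 99.6) = 858.29 kJ/s
Energy balance on cold side (adiabatic exchanger): Q = ṁ_c·Cp_c·(T_c,out − T_c,in)
ṁ_c = 858.29 / [4.18 × (85.4 − 5.53)] = 2.5708 kg/s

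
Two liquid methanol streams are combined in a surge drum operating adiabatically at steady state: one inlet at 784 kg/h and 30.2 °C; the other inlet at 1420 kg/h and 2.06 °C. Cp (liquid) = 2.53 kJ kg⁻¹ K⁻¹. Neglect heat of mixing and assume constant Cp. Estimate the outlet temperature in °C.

T_out = 12.1 °C

Energy balance with Q = 0: Σ ṁᵢCp,ᵢ(T_out − Tᵢ) = 0
Σ ṁᵢCp,ᵢTᵢ = 784×2.53×30.2 + 1420×2.53×2.06 = 67303
Σ ṁᵢCp,ᵢ = 784×2.53 + 1420×2.53 = 5576.1
T_out = 67303 / 5576.1 = 12.07 °C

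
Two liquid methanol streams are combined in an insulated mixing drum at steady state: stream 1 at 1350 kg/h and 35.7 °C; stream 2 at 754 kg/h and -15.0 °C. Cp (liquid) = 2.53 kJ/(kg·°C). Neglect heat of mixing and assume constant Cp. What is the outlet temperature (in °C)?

No heat crosses the boundary, so H_out = H_in.
T_out = Σ ṁᵢCp,ᵢTᵢ / Σ ṁᵢCp,ᵢ
      = 93319 / 5323.1 = 17.531 °C

T_out = 17.5 °C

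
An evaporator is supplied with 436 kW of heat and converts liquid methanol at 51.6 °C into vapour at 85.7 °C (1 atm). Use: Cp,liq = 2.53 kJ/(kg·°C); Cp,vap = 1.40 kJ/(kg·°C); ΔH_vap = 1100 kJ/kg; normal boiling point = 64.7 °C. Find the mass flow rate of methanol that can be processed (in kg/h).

ṁ = 1350 kg/h

Δh = 2.53×(64.7−51.6) + 1100 + 1.40×(85.7−64.7) = 1162.5 kJ/kg
Q = 436 kW = 436 kJ/s = 1.5696e+06 kJ/h
ṁ = Q/Δh = 1.5696e+06 / 1162.5 = 1350.1 kg/h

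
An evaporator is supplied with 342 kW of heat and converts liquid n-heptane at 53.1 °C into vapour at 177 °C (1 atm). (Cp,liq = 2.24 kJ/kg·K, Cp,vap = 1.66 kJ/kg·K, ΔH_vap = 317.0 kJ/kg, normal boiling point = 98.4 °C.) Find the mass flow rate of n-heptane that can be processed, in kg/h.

ṁ = 2240 kg/h

Δh = 2.24×(98.4−53.1) + 317.0 + 1.66×(177−98.4) = 548.95 kJ/kg
Q = 342 kW = 342 kJ/s = 1.2312e+06 kJ/h
ṁ = Q/Δh = 1.2312e+06 / 548.95 = 2242.8 kg/h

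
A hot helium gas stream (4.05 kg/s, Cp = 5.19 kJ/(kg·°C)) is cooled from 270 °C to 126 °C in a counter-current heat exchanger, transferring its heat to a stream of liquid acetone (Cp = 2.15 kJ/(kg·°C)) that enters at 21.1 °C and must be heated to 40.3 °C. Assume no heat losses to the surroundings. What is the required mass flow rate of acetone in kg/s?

Heat released by hot stream: Q = 4.05 × 5.19 × (270 − 126) = 3026.8 kJ/s
Energy balance on cold side (adiabatic exchanger): Q = ṁ_c·Cp_c·(T_c,out − T_c,in)
ṁ_c = 3026.8 / [2.15 × (40.3 − 21.1)] = 73.324 kg/s

ṁ_c = 73.3 kg/s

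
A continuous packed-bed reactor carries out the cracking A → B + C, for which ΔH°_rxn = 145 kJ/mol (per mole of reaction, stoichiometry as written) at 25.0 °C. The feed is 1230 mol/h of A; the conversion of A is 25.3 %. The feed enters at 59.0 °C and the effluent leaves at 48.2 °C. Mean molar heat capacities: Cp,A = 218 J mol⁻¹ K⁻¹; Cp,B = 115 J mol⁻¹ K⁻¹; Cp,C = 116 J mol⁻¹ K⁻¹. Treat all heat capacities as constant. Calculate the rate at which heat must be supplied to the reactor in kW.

Q_in = 11.8 kW

Extent of reaction ξ = 0.253 × 1230 = 311.19 mol/h
Reaction term: ξ·ΔH°_rxn = 311.19 × 145 = 45123 kJ/h
Sensible, feed 59.0→25 °C: -9116.8 kJ/h
Outlet flows (mol/h): A 918.81, B 311.19, C 311.19
Sensible, products 25→48.2 °C: 6314.7 kJ/h
Q = ΔH = 42320 kJ/h = 11.756 kW
Heat supplied = 11.756 kW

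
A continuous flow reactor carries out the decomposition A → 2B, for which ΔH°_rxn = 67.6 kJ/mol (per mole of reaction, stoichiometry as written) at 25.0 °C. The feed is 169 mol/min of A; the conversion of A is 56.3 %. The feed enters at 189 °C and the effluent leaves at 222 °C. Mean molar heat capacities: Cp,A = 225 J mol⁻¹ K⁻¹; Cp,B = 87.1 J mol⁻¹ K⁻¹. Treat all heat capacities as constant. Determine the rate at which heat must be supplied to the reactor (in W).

Q_in = 112000 W

Extent of reaction ξ = 0.563 × 169 = 95.147 mol/min
Reaction term: ξ·ΔH°_rxn = 95.147 × 67.6 = 6431.9 kJ/min
Sensible, feed 189→25 °C: -6236.1 kJ/min
Outlet flows (mol/min): A 73.853, B 190.29
Sensible, products 25→222 °C: 6538.7 kJ/min
Q = ΔH = 6734.6 kJ/min = 112.24 kW
Heat supplied = 112240 W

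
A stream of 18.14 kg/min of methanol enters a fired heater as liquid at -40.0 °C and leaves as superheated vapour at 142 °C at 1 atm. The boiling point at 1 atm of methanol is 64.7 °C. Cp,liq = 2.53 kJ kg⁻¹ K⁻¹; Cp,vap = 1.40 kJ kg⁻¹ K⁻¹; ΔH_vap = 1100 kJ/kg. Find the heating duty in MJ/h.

liquid -40.0→64.7 °C: 264.89 kJ/kg
vaporisation at 64.7 °C: 1100 kJ/kg
vapour 64.7→142 °C: 108.22 kJ/kg
Δh = 264.89 + 1100 + 108.22 = 1473.1 kJ/kg
Q = ṁ·Δh = 18.14 kg/min × 1473.1 kJ/kg = 26722 kJ/min
|Q| = 445.37 kW = 1603.3 MJ/h

Q = 1600 MJ/h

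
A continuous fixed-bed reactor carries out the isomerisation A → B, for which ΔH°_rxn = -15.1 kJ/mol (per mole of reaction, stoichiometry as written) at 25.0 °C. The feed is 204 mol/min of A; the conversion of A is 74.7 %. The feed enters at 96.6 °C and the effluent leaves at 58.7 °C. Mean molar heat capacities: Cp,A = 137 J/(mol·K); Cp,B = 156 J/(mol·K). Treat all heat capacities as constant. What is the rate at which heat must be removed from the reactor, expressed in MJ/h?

Q_out = 196 MJ/h

Extent of reaction ξ = 0.747 × 204 = 152.39 mol/min
Reaction term: ξ·ΔH°_rxn = 152.39 × -15.1 = -2301.1 kJ/min
Sensible, feed 96.6→25 °C: -2001.1 kJ/min
Outlet flows (mol/min): A 51.612, B 152.39
Sensible, products 25→58.7 °C: 1039.4 kJ/min
Q = ΔH = -3262.7 kJ/min = -54.379 kW
Heat removed = 195.76 MJ/h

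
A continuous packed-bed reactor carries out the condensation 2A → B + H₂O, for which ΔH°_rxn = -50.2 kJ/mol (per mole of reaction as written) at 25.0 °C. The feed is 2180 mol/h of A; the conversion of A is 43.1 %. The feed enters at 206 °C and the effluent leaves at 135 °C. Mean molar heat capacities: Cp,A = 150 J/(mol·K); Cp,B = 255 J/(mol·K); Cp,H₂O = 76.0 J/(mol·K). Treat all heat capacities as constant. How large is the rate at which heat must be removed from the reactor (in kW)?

Extent of reaction ξ = 0.431 × 2180 / 2 = 469.79 mol/h
Reaction term: ξ·ΔH°_rxn = 469.79 × -50.2 = -23583 kJ/h
Sensible, feed 206→25 °C: -59187 kJ/h
Outlet flows (mol/h): A 1240.4, B 469.79, H₂O 469.79
Sensible, products 25→135 °C: 37572 kJ/h
Q = ΔH = -45198 kJ/h = -12.555 kW
Heat removed = 12.555 kW

Q_out = 12.6 kW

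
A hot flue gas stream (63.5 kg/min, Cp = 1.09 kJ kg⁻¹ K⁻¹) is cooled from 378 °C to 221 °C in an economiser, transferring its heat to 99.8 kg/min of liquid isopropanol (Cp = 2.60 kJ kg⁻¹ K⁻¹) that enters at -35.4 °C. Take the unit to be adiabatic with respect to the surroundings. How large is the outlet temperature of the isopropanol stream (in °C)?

Heat released by hot stream: Q = 63.5 × 1.09 × (378 − 221) = 10867 kJ/min
Energy balance on cold side (adiabatic exchanger): Q = ṁ_c·Cp_c·(T_c,out − T_c,in)
T_c,out = -35.4 + 10867/(99.8 × 2.60) = 6.479 °C

T_c,out = 6.48 °C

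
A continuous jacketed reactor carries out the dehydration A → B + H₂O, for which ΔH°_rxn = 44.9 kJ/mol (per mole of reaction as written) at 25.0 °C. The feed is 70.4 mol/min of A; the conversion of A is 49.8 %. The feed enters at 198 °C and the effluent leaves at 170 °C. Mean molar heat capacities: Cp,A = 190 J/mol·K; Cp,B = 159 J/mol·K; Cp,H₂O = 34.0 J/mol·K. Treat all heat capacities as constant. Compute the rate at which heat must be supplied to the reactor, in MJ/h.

Extent of reaction ξ = 0.498 × 70.4 = 35.059 mol/min
Reaction term: ξ·ΔH°_rxn = 35.059 × 44.9 = 1574.2 kJ/min
Sensible, feed 198→25 °C: -2314 kJ/min
Outlet flows (mol/min): A 35.341, B 35.059, H₂O 35.059
Sensible, products 25→170 °C: 1954.8 kJ/min
Q = ΔH = 1214.9 kJ/min = 20.248 kW
Heat supplied = 72.893 MJ/h

Q_in = 72.9 MJ/h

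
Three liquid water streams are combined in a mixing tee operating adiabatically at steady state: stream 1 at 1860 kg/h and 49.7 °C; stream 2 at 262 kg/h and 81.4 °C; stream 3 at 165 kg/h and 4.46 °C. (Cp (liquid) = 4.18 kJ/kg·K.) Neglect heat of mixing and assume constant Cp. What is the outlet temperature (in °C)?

T_out = 50.1 °C

No heat crosses the boundary, so H_out = H_in.
Σ ṁᵢCp,ᵢTᵢ = 1860×4.18×49.7 + 262×4.18×81.4 + 165×4.18×4.46 = 478630
Σ ṁᵢCp,ᵢ = 1860×4.18 + 262×4.18 + 165×4.18 = 9559.7
T_out = 478630 / 9559.7 = 50.068 °C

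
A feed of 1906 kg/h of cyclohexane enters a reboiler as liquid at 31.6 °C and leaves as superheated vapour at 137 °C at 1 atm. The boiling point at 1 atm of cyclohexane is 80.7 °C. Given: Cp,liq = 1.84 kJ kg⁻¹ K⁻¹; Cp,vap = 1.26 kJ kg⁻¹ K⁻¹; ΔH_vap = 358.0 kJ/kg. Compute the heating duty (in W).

liquid 31.6→80.7 °C: 90.344 kJ/kg
vaporisation at 80.7 °C: 358 kJ/kg
vapour 80.7→137 °C: 70.938 kJ/kg
Δh = 90.344 + 358 + 70.938 = 519.28 kJ/kg
Q = ṁ·Δh = 1906 kg/h × 519.28 kJ/kg = 989750 kJ/h
|Q| = 274.93 kW = 274930 W

Q = 275000 W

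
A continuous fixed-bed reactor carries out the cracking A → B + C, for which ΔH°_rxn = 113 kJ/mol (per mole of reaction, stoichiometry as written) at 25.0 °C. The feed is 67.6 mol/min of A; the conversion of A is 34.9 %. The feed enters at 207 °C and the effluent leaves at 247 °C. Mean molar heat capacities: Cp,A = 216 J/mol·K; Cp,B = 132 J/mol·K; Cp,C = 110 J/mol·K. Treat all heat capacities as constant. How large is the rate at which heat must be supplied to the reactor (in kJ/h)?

Extent of reaction ξ = 0.349 × 67.6 = 23.592 mol/min
Reaction term: ξ·ΔH°_rxn = 23.592 × 113 = 2665.9 kJ/min
Sensible, feed 207→25 °C: -2657.5 kJ/min
Outlet flows (mol/min): A 44.008, B 23.592, C 23.592
Sensible, products 25→247 °C: 3377.7 kJ/min
Q = ΔH = 3386.2 kJ/min = 56.436 kW
Heat supplied = 203170 kJ/h

Q_in = 203000 kJ/h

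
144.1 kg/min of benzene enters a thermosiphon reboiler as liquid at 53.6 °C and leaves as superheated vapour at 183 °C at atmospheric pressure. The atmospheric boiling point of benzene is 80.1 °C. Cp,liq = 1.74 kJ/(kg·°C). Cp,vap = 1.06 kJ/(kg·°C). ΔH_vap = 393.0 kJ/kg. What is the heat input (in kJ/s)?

Q = 1320 kJ/s

liquid 53.6→80.1 °C: 46.11 kJ/kg
vaporisation at 80.1 °C: 393 kJ/kg
vapour 80.1→183 °C: 109.07 kJ/kg
Δh = 46.11 + 393 + 109.07 = 548.18 kJ/kg
Q = ṁ·Δh = 144.1 kg/min × 548.18 kJ/kg = 78993 kJ/min
|Q| = 1316.6 kW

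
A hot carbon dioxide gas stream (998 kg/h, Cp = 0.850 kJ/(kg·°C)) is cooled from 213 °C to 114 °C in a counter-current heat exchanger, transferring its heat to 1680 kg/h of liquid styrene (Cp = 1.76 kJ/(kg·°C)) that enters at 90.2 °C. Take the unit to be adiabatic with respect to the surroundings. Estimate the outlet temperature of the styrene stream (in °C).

Heat released by hot stream: Q = 998 × 0.850 × (213 − 114) = 83982 kJ/h
Energy balance on cold side (adiabatic exchanger): Q = ṁ_c·Cp_c·(T_c,out − T_c,in)
T_c,out = 90.2 + 83982/(1680 × 1.76) = 118.6 °C

T_c,out = 119 °C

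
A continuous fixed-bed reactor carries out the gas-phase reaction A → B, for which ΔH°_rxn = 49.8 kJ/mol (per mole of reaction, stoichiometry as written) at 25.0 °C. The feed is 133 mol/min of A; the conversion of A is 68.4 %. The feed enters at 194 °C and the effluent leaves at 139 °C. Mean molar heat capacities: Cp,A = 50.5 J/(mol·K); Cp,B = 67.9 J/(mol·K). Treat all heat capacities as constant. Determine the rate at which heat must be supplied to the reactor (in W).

Extent of reaction ξ = 0.684 × 133 = 90.972 mol/min
Reaction term: ξ·ΔH°_rxn = 90.972 × 49.8 = 4530.4 kJ/min
Sensible, feed 194→25 °C: -1135.1 kJ/min
Outlet flows (mol/min): A 42.028, B 90.972
Sensible, products 25→139 °C: 946.13 kJ/min
Q = ΔH = 4341.5 kJ/min = 72.358 kW
Heat supplied = 72358 W

Q_in = 72400 W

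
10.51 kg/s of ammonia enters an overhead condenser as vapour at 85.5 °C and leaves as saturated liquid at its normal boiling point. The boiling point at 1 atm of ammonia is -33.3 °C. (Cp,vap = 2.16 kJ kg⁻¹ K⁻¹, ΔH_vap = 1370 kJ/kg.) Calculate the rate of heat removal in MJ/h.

Q_c = 61500 MJ/h

vapour 85.5→-33.3 °C: -256.61 kJ/kg
condensation at -33.3 °C: -1370 kJ/kg
Δh = -256.61 + -1370 = -1626.6 kJ/kg
Q = ṁ·Δh = 10.51 kg/s × -1626.6 kJ/kg = -17096 kJ/s
|Q| = 17096 kW = 61544 MJ/h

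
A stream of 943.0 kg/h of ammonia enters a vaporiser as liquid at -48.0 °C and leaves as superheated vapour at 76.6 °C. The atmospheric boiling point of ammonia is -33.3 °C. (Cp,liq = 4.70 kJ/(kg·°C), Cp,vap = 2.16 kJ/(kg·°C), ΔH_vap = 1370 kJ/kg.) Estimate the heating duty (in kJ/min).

Q = 26300 kJ/min

liquid -48.0→-33.3 °C: 69.09 kJ/kg
vaporisation at -33.3 °C: 1370 kJ/kg
vapour -33.3→76.6 °C: 237.38 kJ/kg
Δh = 69.09 + 1370 + 237.38 = 1676.5 kJ/kg
Q = ṁ·Δh = 943.0 kg/h × 1676.5 kJ/kg = 1.5809e+06 kJ/h
|Q| = 439.14 kW = 26349 kJ/min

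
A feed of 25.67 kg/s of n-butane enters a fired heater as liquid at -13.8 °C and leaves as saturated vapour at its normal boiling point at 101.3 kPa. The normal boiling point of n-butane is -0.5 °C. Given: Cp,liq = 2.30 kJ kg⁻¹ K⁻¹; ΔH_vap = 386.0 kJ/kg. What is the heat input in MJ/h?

Q = 38500 MJ/h

liquid -13.8→-0.5 °C: 30.59 kJ/kg
vaporisation at -0.5 °C: 386 kJ/kg
Δh = 30.59 + 386 = 416.59 kJ/kg
Q = ṁ·Δh = 25.67 kg/s × 416.59 kJ/kg = 10694 kJ/s
|Q| = 10694 kW = 38498 MJ/h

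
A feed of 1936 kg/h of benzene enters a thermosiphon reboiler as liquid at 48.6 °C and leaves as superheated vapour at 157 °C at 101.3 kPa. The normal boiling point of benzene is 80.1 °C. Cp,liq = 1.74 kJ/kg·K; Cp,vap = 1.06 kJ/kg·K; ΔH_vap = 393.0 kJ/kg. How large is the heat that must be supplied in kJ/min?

liquid 48.6→80.1 °C: 54.81 kJ/kg
vaporisation at 80.1 °C: 393 kJ/kg
vapour 80.1→157 °C: 81.514 kJ/kg
Δh = 54.81 + 393 + 81.514 = 529.32 kJ/kg
Q = ṁ·Δh = 1936 kg/h × 529.32 kJ/kg = 1.0248e+06 kJ/h
|Q| = 284.66 kW = 17080 kJ/min

Q = 17100 kJ/min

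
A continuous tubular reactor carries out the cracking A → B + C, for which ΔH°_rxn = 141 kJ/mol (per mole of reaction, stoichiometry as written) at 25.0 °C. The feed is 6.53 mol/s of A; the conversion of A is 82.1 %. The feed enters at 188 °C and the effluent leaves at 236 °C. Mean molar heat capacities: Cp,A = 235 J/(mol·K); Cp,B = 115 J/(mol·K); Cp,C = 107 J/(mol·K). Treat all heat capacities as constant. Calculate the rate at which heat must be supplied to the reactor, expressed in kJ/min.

Q_in = 48900 kJ/min

Extent of reaction ξ = 0.821 × 6.53 = 5.3611 mol/s
Reaction term: ξ·ΔH°_rxn = 5.3611 × 141 = 755.92 kJ/s
Sensible, feed 188→25 °C: -250.13 kJ/s
Outlet flows (mol/s): A 1.1689, B 5.3611, C 5.3611
Sensible, products 25→236 °C: 309.08 kJ/s
Q = ΔH = 814.87 kJ/s = 814.87 kW
Heat supplied = 48892 kJ/min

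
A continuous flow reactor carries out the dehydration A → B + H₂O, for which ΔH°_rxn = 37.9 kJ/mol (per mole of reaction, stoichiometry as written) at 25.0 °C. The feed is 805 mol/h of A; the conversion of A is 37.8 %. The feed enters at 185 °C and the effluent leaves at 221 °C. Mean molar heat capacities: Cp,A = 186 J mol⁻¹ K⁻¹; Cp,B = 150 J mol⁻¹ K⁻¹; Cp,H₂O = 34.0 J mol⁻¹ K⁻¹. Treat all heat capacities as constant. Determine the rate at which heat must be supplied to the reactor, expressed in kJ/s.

Extent of reaction ξ = 0.378 × 805 = 304.29 mol/h
Reaction term: ξ·ΔH°_rxn = 304.29 × 37.9 = 11533 kJ/h
Sensible, feed 185→25 °C: -23957 kJ/h
Outlet flows (mol/h): A 500.71, B 304.29, H₂O 304.29
Sensible, products 25→221 °C: 29228 kJ/h
Q = ΔH = 16804 kJ/h = 4.6677 kW
Heat supplied = 4.6677 kJ/s

Q_in = 4.67 kJ/s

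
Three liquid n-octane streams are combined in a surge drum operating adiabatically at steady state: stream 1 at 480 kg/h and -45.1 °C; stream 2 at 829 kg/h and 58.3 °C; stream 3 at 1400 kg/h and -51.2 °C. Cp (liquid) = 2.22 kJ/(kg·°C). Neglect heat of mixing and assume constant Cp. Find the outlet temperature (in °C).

T_out = -16.6 °C

Adiabatic, steady state ⇒ Σ ṁᵢCp,ᵢ(T_out − Tᵢ) = 0
T_out = Σ ṁᵢCp,ᵢTᵢ / Σ ṁᵢCp,ᵢ
      = -99894 / 6014 = -16.61 °C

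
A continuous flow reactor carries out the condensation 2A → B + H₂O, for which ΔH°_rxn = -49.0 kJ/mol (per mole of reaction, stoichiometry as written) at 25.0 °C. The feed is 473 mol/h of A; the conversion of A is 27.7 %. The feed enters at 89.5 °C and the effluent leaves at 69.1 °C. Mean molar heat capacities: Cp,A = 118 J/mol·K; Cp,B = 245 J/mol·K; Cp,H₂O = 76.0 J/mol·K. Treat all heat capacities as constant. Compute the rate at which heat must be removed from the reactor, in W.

Q_out = 1140 W

Extent of reaction ξ = 0.277 × 473 / 2 = 65.511 mol/h
Reaction term: ξ·ΔH°_rxn = 65.511 × -49.0 = -3210 kJ/h
Sensible, feed 89.5→25 °C: -3600 kJ/h
Outlet flows (mol/h): A 341.98, B 65.511, H₂O 65.511
Sensible, products 25→69.1 °C: 2707 kJ/h
Q = ΔH = -4103.1 kJ/h = -1.1397 kW
Heat removed = 1139.7 W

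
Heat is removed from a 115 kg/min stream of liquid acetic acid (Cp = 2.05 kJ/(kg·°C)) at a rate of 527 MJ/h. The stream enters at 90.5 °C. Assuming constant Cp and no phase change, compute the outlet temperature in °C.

T_out = 53.2 °C

Q = 527 MJ/h = 8783.3 kJ/min
ΔT = Q/(ṁ·Cp) = 8783.3/(115×2.05) = 37.257 K
T_out = 90.5 − 37.257 = 53.243 °C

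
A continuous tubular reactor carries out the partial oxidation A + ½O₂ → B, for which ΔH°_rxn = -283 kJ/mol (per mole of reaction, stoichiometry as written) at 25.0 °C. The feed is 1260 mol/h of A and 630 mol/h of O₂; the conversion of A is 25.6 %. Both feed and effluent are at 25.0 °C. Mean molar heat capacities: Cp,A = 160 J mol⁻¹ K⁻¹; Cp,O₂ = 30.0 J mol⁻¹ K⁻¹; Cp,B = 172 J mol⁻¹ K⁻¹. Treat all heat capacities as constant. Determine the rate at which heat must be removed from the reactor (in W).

Extent of reaction ξ = 0.256 × 1260 = 322.56 mol/h
Reaction term: ξ·ΔH°_rxn = 322.56 × -283 = -91284 kJ/h
Q = ΔH = -91284 kJ/h = -25.357 kW
Heat removed = 25357 W

Q_out = 25400 W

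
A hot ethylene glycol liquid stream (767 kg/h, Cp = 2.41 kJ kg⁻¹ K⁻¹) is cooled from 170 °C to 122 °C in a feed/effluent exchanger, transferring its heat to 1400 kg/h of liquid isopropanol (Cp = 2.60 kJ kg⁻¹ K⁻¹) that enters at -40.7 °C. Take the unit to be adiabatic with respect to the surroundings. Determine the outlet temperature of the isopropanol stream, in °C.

T_c,out = -16.3 °C

Heat released by hot stream: Q = 767 × 2.41 × (170 − 122) = 88727 kJ/h
Energy balance on cold side (adiabatic exchanger): Q = ṁ_c·Cp_c·(T_c,out − T_c,in)
T_c,out = -40.7 + 88727/(1400 × 2.60) = -16.325 °C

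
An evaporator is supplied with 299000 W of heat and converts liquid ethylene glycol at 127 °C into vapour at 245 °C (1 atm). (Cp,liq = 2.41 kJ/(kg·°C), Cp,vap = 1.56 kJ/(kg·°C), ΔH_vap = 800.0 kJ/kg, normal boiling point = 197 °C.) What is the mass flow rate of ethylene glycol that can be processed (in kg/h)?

Δh = 2.41×(197−127) + 800.0 + 1.56×(245−197) = 1043.6 kJ/kg
Q = 299000 W = 299 kJ/s = 1.0764e+06 kJ/h
ṁ = Q/Δh = 1.0764e+06 / 1043.6 = 1031.4 kg/h

ṁ = 1030 kg/h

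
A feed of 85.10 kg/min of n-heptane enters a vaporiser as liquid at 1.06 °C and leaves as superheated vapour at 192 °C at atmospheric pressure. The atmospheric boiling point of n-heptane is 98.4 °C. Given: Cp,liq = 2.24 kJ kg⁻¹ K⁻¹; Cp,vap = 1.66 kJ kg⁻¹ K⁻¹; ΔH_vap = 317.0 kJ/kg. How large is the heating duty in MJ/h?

liquid 1.06→98.4 °C: 218.04 kJ/kg
vaporisation at 98.4 °C: 317 kJ/kg
vapour 98.4→192 °C: 155.38 kJ/kg
Δh = 218.04 + 317 + 155.38 = 690.42 kJ/kg
Q = ṁ·Δh = 85.10 kg/min × 690.42 kJ/kg = 58755 kJ/min
|Q| = 979.24 kW = 3525.3 MJ/h

Q = 3530 MJ/h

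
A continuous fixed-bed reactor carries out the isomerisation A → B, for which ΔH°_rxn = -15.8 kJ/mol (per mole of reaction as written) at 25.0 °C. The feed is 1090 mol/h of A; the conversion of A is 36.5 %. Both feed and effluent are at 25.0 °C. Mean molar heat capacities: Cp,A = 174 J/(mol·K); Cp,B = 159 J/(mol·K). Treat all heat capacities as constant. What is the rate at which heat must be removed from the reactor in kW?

Extent of reaction ξ = 0.365 × 1090 = 397.85 mol/h
Reaction term: ξ·ΔH°_rxn = 397.85 × -15.8 = -6286 kJ/h
Q = ΔH = -6286 kJ/h = -1.7461 kW
Heat removed = 1.7461 kW

Q_out = 1.75 kW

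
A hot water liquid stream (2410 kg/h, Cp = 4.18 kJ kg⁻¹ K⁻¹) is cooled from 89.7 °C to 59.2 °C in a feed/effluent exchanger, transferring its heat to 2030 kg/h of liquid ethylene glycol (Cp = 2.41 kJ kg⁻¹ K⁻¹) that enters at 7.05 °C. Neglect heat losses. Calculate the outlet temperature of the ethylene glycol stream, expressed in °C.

T_c,out = 69.9 °C

Heat released by hot stream: Q = 2410 × 4.18 × (89.7 − 59.2) = 307250 kJ/h
Energy balance on cold side (adiabatic exchanger): Q = ṁ_c·Cp_c·(T_c,out − T_c,in)
T_c,out = 7.05 + 307250/(2030 × 2.41) = 69.853 °C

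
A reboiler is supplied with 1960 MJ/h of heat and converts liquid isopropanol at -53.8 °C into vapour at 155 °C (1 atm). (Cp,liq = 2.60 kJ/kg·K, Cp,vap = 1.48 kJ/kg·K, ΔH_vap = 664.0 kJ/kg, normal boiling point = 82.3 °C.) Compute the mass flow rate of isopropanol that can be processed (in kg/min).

ṁ = 29.0 kg/min

Δh = 2.60×(82.3−-53.8) + 664.0 + 1.48×(155−82.3) = 1125.5 kJ/kg
Q = 1960 MJ/h = 544.44 kJ/s = 32667 kJ/min
ṁ = Q/Δh = 32667 / 1125.5 = 29.025 kg/min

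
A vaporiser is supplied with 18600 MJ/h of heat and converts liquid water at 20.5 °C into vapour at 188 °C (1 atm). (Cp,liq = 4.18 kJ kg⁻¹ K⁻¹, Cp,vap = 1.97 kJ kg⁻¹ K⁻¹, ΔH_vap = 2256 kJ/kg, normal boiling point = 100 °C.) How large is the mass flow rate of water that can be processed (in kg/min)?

Δh = 4.18×(100−20.5) + 2256 + 1.97×(188−100) = 2761.7 kJ/kg
Q = 18600 MJ/h = 5166.7 kJ/s = 310000 kJ/min
ṁ = Q/Δh = 310000 / 2761.7 = 112.25 kg/min

ṁ = 112 kg/min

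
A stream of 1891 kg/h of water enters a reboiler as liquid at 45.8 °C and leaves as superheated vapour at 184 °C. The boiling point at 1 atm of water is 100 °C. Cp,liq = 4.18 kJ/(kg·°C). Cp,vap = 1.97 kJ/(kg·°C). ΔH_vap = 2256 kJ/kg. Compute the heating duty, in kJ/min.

liquid 45.8→100 °C: 226.56 kJ/kg
vaporisation at 100 °C: 2256 kJ/kg
vapour 100→184 °C: 165.48 kJ/kg
Δh = 226.56 + 2256 + 165.48 = 2648 kJ/kg
Q = ṁ·Δh = 1891 kg/h × 2648 kJ/kg = 5.0074e+06 kJ/h
|Q| = 1391 kW = 83457 kJ/min

Q = 83500 kJ/min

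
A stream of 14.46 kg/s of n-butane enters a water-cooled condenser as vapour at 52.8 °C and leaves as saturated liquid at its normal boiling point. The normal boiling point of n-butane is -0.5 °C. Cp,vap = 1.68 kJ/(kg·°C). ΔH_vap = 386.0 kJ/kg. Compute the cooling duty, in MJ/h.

vapour 52.8→-0.5 °C: -89.544 kJ/kg
condensation at -0.5 °C: -386 kJ/kg
Δh = -89.544 + -386 = -475.54 kJ/kg
Q = ṁ·Δh = 14.46 kg/s × -475.54 kJ/kg = -6876.4 kJ/s
|Q| = 6876.4 kW = 24755 MJ/h

Q_c = 24800 MJ/h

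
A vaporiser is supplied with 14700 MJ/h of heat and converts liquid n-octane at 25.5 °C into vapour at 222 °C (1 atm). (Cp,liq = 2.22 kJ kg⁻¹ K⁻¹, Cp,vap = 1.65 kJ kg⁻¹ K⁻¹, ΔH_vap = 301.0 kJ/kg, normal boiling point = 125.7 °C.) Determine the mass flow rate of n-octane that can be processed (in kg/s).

Δh = 2.22×(125.7−25.5) + 301.0 + 1.65×(222−125.7) = 682.34 kJ/kg
Q = 14700 MJ/h = 4083.3 kJ/s = 4083.3 kJ/s
ṁ = Q/Δh = 4083.3 / 682.34 = 5.9843 kg/s

ṁ = 5.98 kg/s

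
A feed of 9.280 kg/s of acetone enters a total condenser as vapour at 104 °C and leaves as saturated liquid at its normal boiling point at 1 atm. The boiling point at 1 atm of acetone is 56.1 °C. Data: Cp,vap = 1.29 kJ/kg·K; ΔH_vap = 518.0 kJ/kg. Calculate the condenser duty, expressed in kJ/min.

Q_c = 323000 kJ/min

vapour 104→56.1 °C: -61.791 kJ/kg
condensation at 56.1 °C: -518 kJ/kg
Δh = -61.791 + -518 = -579.79 kJ/kg
Q = ṁ·Δh = 9.280 kg/s × -579.79 kJ/kg = -5380.5 kJ/s
|Q| = 5380.5 kW = 322830 kJ/min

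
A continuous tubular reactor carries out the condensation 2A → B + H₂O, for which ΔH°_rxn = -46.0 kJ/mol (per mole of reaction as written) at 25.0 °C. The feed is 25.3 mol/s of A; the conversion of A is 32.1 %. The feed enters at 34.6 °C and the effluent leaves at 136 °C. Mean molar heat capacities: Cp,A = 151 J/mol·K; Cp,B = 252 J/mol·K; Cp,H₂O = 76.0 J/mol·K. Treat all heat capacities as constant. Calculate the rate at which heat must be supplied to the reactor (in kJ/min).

Extent of reaction ξ = 0.321 × 25.3 / 2 = 4.0606 mol/s
Reaction term: ξ·ΔH°_rxn = 4.0606 × -46.0 = -186.79 kJ/s
Sensible, feed 34.6→25 °C: -36.675 kJ/s
Outlet flows (mol/s): A 17.179, B 4.0606, H₂O 4.0606
Sensible, products 25→136 °C: 435.77 kJ/s
Q = ΔH = 212.31 kJ/s = 212.31 kW
Heat supplied = 12738 kJ/min

Q_in = 12700 kJ/min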